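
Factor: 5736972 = 2^2*3^1*389^1*1229^1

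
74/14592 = 37/7296= 0.01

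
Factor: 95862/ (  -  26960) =- 47931/13480  =  - 2^ ( - 3 )  *3^1 * 5^( -1)*13^1 * 337^( - 1)*1229^1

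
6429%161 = 150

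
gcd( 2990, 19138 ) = 2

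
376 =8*47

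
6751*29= 195779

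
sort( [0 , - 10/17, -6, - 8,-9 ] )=[ - 9,-8,-6, - 10/17,  0]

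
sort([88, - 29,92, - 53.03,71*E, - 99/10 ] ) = [ - 53.03, - 29,- 99/10, 88, 92, 71* E]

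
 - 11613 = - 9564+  - 2049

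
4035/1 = 4035 = 4035.00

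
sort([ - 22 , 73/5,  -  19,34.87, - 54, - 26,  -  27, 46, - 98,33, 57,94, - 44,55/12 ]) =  [ -98, - 54, - 44, - 27, - 26, - 22, - 19, 55/12,73/5,33,34.87, 46 , 57,94]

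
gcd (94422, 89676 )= 6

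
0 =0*44866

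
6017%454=115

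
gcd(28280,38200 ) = 40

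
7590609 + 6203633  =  13794242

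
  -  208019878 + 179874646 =-28145232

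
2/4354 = 1/2177 = 0.00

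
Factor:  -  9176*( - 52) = 477152 = 2^5*13^1*31^1*37^1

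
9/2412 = 1/268 = 0.00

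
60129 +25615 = 85744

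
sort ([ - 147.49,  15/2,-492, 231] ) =[ - 492, - 147.49, 15/2, 231]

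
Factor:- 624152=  -2^3 *61^1 * 1279^1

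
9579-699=8880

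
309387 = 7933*39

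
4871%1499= 374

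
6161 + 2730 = 8891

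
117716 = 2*58858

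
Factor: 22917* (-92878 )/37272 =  - 2^( - 2 )*1553^( - 1 )*7639^1*46439^1 = - 354747521/6212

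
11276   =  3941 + 7335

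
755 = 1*755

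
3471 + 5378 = 8849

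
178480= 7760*23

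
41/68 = 41/68 = 0.60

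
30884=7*4412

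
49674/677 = 73 + 253/677 =73.37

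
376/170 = 188/85 =2.21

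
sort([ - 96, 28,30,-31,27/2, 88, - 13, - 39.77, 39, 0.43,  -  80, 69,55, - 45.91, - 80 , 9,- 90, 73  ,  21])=[ -96, - 90, - 80,  -  80,-45.91,  -  39.77,-31, - 13,  0.43, 9,27/2,21 , 28, 30, 39,55,69 , 73,88 ] 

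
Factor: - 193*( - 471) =3^1*157^1*193^1  =  90903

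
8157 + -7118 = 1039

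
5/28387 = 5/28387 = 0.00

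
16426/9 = 16426/9 = 1825.11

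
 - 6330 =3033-9363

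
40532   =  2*20266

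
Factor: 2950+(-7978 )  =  -2^2 * 3^1*419^1=- 5028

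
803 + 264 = 1067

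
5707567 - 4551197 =1156370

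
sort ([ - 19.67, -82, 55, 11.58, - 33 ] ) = [ - 82, - 33, - 19.67, 11.58,55]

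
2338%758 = 64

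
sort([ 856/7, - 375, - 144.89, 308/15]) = [ - 375, - 144.89, 308/15, 856/7 ] 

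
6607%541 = 115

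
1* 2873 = 2873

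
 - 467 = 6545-7012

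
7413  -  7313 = 100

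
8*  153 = 1224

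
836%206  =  12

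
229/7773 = 229/7773  =  0.03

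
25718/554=46+117/277 = 46.42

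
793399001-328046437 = 465352564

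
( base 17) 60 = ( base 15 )6c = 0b1100110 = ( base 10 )102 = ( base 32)36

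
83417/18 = 83417/18 = 4634.28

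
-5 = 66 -71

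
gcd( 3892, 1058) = 2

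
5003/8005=5003/8005  =  0.62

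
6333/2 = 6333/2 = 3166.50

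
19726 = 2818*7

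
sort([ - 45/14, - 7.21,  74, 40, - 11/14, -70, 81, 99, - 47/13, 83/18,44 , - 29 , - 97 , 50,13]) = [-97 , - 70,-29, - 7.21, - 47/13, - 45/14,-11/14,83/18, 13, 40, 44 , 50, 74, 81,99] 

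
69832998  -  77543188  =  -7710190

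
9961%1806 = 931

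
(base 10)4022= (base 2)111110110110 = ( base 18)C78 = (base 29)4MK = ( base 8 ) 7666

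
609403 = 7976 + 601427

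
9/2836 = 9/2836=0.00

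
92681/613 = 92681/613=   151.19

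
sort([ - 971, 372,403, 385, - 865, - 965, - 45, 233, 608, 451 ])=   [ - 971, - 965,-865, - 45, 233,372,  385, 403,  451,  608 ]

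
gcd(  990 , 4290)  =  330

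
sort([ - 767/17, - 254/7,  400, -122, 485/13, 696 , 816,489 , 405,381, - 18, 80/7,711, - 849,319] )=[ - 849, - 122 , - 767/17, - 254/7, - 18,80/7,485/13,319, 381,400, 405,489,696, 711, 816 ] 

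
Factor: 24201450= 2^1*3^3*5^2 * 7^1 * 13^1 * 197^1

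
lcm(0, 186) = 0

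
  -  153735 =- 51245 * 3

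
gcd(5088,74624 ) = 1696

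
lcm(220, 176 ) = 880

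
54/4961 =54/4961=0.01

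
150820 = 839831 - 689011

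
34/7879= 34/7879  =  0.00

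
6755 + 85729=92484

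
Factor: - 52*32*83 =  -2^7*  13^1*83^1 = - 138112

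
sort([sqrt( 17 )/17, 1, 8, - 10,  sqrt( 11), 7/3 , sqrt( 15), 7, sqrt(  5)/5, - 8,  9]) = [ - 10, - 8,  sqrt( 17)/17,  sqrt( 5)/5,1 , 7/3, sqrt( 11), sqrt( 15), 7,8, 9] 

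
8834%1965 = 974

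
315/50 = 6 + 3/10 =6.30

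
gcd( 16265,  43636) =1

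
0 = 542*0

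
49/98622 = 49/98622 = 0.00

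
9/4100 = 9/4100 = 0.00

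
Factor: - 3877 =-3877^1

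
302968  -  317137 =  - 14169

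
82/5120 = 41/2560 = 0.02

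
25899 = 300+25599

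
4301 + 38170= 42471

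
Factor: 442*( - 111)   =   - 2^1 * 3^1*13^1* 17^1  *  37^1= - 49062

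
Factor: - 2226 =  - 2^1*3^1*7^1*53^1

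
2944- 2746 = 198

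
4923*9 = 44307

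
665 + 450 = 1115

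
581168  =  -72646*(  -  8 ) 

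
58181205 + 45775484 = 103956689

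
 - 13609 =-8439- 5170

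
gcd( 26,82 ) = 2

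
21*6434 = 135114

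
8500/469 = 8500/469 = 18.12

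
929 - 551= 378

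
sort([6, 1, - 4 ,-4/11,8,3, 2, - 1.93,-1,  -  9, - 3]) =[ - 9, - 4, - 3 , - 1.93,  -  1, - 4/11, 1,2,3,  6 , 8]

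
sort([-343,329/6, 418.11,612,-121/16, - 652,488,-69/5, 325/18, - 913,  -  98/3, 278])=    [ - 913, - 652, - 343, - 98/3, - 69/5,-121/16,325/18,329/6, 278, 418.11,488,612] 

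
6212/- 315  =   - 20  +  88/315 = - 19.72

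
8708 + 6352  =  15060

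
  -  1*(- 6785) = 6785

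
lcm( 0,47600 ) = 0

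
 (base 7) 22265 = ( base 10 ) 5633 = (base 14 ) 20A5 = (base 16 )1601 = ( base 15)1a08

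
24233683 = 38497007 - 14263324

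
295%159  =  136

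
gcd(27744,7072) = 544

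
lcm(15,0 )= 0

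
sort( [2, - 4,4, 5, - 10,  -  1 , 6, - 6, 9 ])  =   [ - 10,-6, - 4, - 1, 2,4,5, 6, 9 ] 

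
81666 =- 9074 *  ( - 9)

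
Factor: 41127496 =2^3 * 23^1 * 83^1*2693^1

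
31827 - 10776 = 21051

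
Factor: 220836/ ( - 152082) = -5258/3621= -2^1*3^( -1) * 11^1 * 17^(-1)*71^(-1)*239^1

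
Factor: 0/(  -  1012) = 0^1 = 0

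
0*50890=0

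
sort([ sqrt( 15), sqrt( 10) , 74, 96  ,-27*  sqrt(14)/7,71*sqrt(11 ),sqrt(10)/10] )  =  [- 27*sqrt(14) /7, sqrt (10)/10, sqrt( 10 ),sqrt(15 ),74, 96, 71*sqrt( 11 )]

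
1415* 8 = 11320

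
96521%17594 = 8551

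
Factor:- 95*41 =  -  5^1*19^1*41^1 =- 3895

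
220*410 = 90200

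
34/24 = 17/12 = 1.42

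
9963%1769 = 1118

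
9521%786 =89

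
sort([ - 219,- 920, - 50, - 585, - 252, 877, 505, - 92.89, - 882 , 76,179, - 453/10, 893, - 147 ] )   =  [ - 920, - 882, - 585, -252, - 219  , - 147, - 92.89,-50, - 453/10,  76,179,505,877,893]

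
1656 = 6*276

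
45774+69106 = 114880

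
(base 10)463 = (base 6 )2051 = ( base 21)111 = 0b111001111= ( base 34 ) DL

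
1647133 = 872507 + 774626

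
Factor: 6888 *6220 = 2^5*3^1* 5^1*7^1*41^1*311^1 = 42843360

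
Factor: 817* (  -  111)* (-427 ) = 3^1 * 7^1*19^1*37^1*43^1*61^1 = 38723349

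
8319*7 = 58233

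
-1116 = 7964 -9080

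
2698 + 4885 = 7583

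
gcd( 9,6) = 3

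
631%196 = 43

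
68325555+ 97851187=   166176742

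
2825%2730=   95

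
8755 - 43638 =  - 34883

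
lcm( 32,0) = 0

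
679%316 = 47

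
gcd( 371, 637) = 7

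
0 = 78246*0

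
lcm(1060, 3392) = 16960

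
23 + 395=418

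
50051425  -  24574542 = 25476883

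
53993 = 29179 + 24814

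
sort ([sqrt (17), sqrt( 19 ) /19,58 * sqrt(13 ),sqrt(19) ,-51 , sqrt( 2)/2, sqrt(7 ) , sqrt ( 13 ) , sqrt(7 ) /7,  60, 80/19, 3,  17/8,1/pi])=[-51 , sqrt( 19) /19,  1/pi, sqrt (7) /7, sqrt(2 )/2 , 17/8,sqrt(7) , 3,sqrt ( 13) , sqrt( 17 ),80/19,sqrt(19 ), 60 , 58 *sqrt( 13 )] 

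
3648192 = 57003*64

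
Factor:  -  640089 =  - 3^3*151^1*157^1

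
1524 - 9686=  - 8162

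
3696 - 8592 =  - 4896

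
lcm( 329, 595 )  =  27965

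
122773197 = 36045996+86727201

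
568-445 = 123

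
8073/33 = 2691/11 = 244.64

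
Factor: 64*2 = 2^7 = 128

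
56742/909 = 18914/303 = 62.42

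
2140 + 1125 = 3265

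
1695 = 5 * 339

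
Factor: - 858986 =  - 2^1 * 307^1*1399^1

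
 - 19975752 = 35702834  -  55678586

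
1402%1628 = 1402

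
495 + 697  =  1192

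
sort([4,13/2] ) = [ 4,13/2] 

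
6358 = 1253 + 5105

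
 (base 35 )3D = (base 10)118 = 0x76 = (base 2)1110110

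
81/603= 9/67 = 0.13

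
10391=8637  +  1754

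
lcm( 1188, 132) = 1188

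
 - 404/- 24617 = 404/24617  =  0.02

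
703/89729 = 703/89729=0.01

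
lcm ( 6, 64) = 192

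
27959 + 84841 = 112800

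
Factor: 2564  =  2^2*641^1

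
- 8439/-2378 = 291/82 = 3.55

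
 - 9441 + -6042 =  -15483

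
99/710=99/710= 0.14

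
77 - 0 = 77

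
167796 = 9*18644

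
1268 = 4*317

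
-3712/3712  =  -1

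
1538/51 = 1538/51= 30.16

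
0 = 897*0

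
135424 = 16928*8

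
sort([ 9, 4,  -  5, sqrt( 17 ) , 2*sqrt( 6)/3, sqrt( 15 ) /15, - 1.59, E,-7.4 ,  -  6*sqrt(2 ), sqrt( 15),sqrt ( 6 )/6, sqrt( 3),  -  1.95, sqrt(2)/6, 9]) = [ - 6  *sqrt( 2 ), - 7.4,  -  5,-1.95, - 1.59,sqrt( 2) /6, sqrt ( 15 )/15,  sqrt(6) /6,2*sqrt(6 )/3, sqrt( 3 ),E, sqrt(15 ),  4,sqrt(17 ),9, 9 ] 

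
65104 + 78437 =143541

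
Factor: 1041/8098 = 2^( - 1) * 3^1*347^1*4049^(-1)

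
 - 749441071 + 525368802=  -  224072269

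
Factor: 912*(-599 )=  - 2^4*3^1*19^1*599^1 = -  546288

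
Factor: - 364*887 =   -  322868 = -  2^2*7^1*13^1*887^1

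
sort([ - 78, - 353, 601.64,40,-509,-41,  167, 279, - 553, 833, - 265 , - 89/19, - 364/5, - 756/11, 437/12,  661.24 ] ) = [ - 553, - 509, - 353,-265, - 78 , - 364/5,-756/11 , - 41, - 89/19, 437/12 , 40,167,279, 601.64, 661.24, 833]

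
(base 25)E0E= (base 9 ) 13017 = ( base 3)110000121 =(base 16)223c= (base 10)8764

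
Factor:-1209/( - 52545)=13/565 = 5^( - 1)*13^1*113^( - 1)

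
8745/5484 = 1+1087/1828 = 1.59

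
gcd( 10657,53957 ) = 1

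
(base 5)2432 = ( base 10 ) 367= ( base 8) 557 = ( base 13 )223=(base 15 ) 197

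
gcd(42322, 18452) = 14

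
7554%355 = 99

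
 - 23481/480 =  - 49+13/160 = - 48.92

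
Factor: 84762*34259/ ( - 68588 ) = - 2^ ( - 1 )*3^2*13^ (-1)*17^1 * 277^1*1319^(  -  1) *34259^1 = - 1451930679/34294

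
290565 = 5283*55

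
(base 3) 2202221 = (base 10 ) 2023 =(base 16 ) 7E7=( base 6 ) 13211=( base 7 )5620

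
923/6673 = 923/6673 =0.14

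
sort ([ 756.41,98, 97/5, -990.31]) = [ - 990.31,97/5, 98, 756.41]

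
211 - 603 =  - 392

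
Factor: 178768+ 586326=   765094=2^1 * 11^1*83^1*419^1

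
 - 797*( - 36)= 28692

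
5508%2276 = 956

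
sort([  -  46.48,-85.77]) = [ - 85.77, -46.48]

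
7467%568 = 83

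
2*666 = 1332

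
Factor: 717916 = 2^2*179479^1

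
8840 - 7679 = 1161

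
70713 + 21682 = 92395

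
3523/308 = 11 + 135/308=11.44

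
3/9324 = 1/3108 = 0.00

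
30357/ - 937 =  - 33+564/937 = - 32.40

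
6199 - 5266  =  933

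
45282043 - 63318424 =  - 18036381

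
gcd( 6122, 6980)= 2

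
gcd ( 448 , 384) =64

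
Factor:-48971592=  - 2^3*3^2*680161^1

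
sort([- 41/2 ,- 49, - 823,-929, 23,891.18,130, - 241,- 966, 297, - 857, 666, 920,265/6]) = [-966,-929, - 857, - 823,-241,- 49, - 41/2,23,265/6, 130, 297,666, 891.18,920 ]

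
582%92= 30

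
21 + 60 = 81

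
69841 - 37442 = 32399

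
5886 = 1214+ 4672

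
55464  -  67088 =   -  11624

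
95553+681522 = 777075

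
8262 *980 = 8096760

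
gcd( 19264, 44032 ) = 2752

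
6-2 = 4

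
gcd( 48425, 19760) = 65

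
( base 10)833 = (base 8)1501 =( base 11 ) 698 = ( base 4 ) 31001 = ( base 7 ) 2300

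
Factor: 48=2^4 * 3^1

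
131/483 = 131/483 = 0.27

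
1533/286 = 1533/286 = 5.36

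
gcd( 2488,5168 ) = 8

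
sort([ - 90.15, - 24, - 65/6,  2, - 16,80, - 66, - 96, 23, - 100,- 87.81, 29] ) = [ -100, -96, - 90.15, - 87.81,- 66, - 24, - 16,  -  65/6, 2, 23,29,  80] 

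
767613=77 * 9969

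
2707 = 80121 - 77414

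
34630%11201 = 1027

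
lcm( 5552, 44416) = 44416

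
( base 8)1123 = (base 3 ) 211001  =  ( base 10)595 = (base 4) 21103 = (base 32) ij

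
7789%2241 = 1066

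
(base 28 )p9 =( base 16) 2c5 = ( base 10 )709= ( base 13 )427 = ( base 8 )1305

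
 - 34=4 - 38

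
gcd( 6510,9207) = 93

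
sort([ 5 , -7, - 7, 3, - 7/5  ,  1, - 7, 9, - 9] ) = [  -  9, - 7, - 7, - 7, -7/5,  1,3,5,9 ]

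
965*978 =943770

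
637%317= 3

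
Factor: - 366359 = -7^1* 199^1*263^1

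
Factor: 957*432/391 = 413424/391=2^4 *3^4*11^1*17^ ( - 1)*23^( - 1 ) * 29^1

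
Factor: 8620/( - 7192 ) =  - 2^( - 1 )*5^1*29^( - 1 )*31^ ( - 1) *431^1 = - 2155/1798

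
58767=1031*57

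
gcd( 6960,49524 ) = 12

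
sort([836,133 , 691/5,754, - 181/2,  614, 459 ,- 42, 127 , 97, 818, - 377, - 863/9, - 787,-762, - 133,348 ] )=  [ - 787, - 762, - 377,  -  133, - 863/9, - 181/2, - 42,97,127,133, 691/5, 348, 459,614, 754,818, 836] 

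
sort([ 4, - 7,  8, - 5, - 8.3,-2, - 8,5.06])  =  [ - 8.3,-8, - 7,- 5, - 2,4,5.06 , 8]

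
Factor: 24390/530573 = 2^1 * 3^2*5^1*67^( -1 ) * 271^1*7919^( - 1 )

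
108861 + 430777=539638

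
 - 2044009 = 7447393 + -9491402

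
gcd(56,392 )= 56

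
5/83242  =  5/83242 = 0.00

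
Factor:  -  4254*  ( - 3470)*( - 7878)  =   - 2^3*3^2*5^1*13^1*101^1*347^1*709^1 =-116290151640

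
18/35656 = 9/17828 = 0.00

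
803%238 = 89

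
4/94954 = 2/47477= 0.00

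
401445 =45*8921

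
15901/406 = 39  +  67/406= 39.17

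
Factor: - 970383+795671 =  - 2^3*21839^1 = -174712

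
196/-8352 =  - 1  +  2039/2088 = - 0.02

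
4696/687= 6 + 574/687= 6.84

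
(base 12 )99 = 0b1110101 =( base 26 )4d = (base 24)4L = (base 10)117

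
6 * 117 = 702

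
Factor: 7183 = 11^1*653^1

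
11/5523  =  11/5523= 0.00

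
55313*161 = 8905393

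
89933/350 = 256 + 333/350 = 256.95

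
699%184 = 147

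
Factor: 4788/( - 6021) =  - 2^2*3^( - 1)*7^1*19^1*223^( - 1 ) = - 532/669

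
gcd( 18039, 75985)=7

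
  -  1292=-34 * 38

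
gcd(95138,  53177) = 1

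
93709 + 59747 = 153456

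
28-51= -23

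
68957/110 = 626 + 97/110  =  626.88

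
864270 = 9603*90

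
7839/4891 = 1 + 44/73 = 1.60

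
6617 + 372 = 6989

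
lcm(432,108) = 432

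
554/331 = 1 + 223/331 = 1.67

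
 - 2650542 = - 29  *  91398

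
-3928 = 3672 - 7600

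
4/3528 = 1/882 = 0.00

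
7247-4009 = 3238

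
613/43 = 14+11/43 = 14.26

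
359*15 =5385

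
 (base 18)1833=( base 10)8481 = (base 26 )CE5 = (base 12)4AA9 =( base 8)20441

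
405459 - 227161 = 178298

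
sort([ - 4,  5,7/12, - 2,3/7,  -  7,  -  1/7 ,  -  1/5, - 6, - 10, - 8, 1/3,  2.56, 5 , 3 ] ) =[ - 10, - 8, - 7 , - 6,  -  4 , - 2, - 1/5,-1/7, 1/3,3/7,  7/12,  2.56,3,  5,  5]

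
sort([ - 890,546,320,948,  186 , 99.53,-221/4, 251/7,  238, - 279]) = [ - 890,-279,  -  221/4,  251/7,99.53, 186, 238 , 320,546,948]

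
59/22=59/22 = 2.68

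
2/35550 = 1/17775 = 0.00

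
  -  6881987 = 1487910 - 8369897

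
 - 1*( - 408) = 408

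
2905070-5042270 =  - 2137200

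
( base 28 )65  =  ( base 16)AD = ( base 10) 173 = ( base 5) 1143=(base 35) 4x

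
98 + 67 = 165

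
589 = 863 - 274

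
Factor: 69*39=3^2*13^1*23^1 =2691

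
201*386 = 77586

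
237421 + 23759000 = 23996421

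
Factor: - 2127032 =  - 2^3 * 47^1*5657^1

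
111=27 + 84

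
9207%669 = 510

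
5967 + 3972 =9939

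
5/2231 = 5/2231=0.00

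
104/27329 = 104/27329 = 0.00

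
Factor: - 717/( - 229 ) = 3^1*229^(- 1)*239^1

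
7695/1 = 7695 = 7695.00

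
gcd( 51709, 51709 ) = 51709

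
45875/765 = 59 + 148/153 = 59.97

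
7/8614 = 7/8614 = 0.00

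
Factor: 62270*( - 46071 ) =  - 2868841170 = - 2^1*3^2*5^1*13^1 * 479^1*5119^1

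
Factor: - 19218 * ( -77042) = 2^2*3^1* 7^1*3203^1*5503^1  =  1480593156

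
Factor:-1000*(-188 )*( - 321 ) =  - 2^5*3^1*5^3*47^1 * 107^1 = - 60348000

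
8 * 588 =4704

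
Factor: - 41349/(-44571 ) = 7^1 * 11^1*83^ ( - 1 )=77/83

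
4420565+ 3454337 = 7874902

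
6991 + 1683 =8674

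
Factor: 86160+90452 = 176612 = 2^2*67^1 * 659^1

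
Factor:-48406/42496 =-24203/21248 = - 2^( - 8)*83^( - 1)*24203^1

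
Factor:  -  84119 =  - 7^1*61^1*197^1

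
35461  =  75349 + -39888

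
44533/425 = 44533/425 = 104.78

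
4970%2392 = 186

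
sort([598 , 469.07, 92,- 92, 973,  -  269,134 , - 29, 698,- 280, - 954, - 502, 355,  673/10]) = [-954, - 502,  -  280,-269,- 92, - 29,  673/10,92, 134, 355, 469.07,598,698, 973] 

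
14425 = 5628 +8797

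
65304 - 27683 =37621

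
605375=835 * 725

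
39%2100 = 39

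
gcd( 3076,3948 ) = 4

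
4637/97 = 47 + 78/97 = 47.80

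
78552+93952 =172504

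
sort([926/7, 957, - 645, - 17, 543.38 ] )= [ - 645, - 17, 926/7, 543.38,957]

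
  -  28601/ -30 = 953  +  11/30 = 953.37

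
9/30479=9/30479 = 0.00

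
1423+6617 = 8040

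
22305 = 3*7435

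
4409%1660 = 1089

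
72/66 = 1 + 1/11 = 1.09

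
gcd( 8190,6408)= 18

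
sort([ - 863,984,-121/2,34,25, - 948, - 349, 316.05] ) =[- 948, - 863, - 349,  -  121/2 , 25,34, 316.05,984 ]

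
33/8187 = 11/2729 =0.00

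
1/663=1/663= 0.00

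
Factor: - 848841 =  - 3^1 * 7^1*83^1*487^1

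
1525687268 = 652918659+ 872768609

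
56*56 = 3136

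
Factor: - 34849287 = - 3^2*11^1*19^1*97^1 * 191^1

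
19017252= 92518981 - 73501729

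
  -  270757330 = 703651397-974408727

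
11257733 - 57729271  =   - 46471538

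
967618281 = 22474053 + 945144228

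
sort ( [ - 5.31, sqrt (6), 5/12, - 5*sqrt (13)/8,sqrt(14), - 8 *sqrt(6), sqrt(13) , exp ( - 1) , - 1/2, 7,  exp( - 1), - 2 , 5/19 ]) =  [ - 8 *sqrt( 6 ), - 5.31, - 5*sqrt( 13)/8, - 2, - 1/2, 5/19,exp( - 1), exp(  -  1), 5/12, sqrt(6), sqrt( 13) , sqrt(14),7] 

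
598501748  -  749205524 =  - 150703776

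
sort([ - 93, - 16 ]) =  [ - 93, - 16] 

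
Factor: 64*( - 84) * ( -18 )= 2^9*3^3 * 7^1 = 96768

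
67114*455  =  30536870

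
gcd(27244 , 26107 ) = 1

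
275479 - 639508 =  - 364029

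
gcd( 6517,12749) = 19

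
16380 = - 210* (  -  78 )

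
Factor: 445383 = 3^2*17^1*41^1* 71^1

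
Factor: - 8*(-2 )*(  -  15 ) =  - 240 =-2^4*3^1*5^1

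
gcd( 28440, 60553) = 1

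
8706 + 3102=11808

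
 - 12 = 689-701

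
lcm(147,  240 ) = 11760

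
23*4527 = 104121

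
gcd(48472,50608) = 8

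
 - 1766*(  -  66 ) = 116556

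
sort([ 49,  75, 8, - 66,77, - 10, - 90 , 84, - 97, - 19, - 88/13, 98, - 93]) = [ - 97, - 93,  -  90,  -  66, - 19,-10, - 88/13, 8,49 , 75,77,84,98 ] 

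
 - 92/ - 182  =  46/91 = 0.51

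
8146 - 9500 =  - 1354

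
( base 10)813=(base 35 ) n8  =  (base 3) 1010010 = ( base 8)1455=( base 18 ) 293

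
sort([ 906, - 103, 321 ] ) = [ - 103,321, 906] 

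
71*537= 38127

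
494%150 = 44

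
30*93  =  2790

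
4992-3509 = 1483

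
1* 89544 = 89544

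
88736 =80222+8514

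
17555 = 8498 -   -  9057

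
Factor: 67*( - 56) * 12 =  -  45024 = - 2^5 * 3^1 * 7^1*67^1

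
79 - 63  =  16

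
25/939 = 25/939= 0.03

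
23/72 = 23/72 = 0.32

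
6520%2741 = 1038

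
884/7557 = 884/7557 = 0.12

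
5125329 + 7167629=12292958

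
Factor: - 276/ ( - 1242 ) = 2^1*3^( -2 ) = 2/9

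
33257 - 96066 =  - 62809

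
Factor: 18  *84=1512 = 2^3*3^3*7^1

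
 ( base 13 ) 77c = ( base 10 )1286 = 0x506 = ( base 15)5ab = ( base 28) 1HQ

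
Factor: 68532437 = 68532437^1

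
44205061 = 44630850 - 425789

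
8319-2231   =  6088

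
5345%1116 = 881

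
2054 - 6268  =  -4214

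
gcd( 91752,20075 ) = 1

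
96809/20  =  4840+9/20 = 4840.45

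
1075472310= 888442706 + 187029604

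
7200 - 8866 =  - 1666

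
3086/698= 4 + 147/349 = 4.42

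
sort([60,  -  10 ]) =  [- 10, 60] 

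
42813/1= 42813 =42813.00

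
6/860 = 3/430 = 0.01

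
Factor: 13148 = 2^2*19^1*173^1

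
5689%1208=857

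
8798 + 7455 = 16253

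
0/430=0= 0.00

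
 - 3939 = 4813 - 8752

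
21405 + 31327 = 52732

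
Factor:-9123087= - 3^1*3041029^1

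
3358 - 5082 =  - 1724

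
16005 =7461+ 8544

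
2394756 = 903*2652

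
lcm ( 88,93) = 8184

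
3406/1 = 3406 = 3406.00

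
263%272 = 263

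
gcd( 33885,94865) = 5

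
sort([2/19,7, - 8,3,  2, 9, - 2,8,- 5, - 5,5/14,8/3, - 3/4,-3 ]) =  [ - 8, - 5, - 5, - 3, - 2,-3/4,2/19, 5/14,2,8/3,3, 7, 8,9 ]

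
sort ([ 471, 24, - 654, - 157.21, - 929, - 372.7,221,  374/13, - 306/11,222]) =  [ - 929, - 654, - 372.7, - 157.21 , - 306/11, 24,  374/13, 221,222, 471]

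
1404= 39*36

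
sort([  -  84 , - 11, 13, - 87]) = [-87, - 84,  -  11 , 13]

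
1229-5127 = -3898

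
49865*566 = 28223590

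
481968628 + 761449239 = 1243417867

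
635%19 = 8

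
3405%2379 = 1026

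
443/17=26 + 1/17   =  26.06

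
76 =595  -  519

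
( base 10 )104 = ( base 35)2Y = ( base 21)4K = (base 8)150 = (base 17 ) 62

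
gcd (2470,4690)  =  10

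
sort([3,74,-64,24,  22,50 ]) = [ - 64,3,22,24,50,74]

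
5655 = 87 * 65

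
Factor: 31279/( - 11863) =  - 31^1  *1009^1*11863^(- 1)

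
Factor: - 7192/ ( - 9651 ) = 2^3*3^( - 1) * 29^1 * 31^1*3217^( - 1 ) 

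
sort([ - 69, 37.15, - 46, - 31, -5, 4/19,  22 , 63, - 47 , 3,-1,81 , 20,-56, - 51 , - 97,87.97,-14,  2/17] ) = [ - 97,-69,  -  56, - 51, - 47, - 46, - 31 , - 14, - 5,  -  1,2/17 , 4/19, 3,  20, 22 , 37.15 , 63, 81,87.97] 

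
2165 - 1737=428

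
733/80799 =733/80799 = 0.01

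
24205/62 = 390 + 25/62 = 390.40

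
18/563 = 18/563= 0.03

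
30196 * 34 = 1026664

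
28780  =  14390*2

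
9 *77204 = 694836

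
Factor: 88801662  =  2^1 * 3^1*14800277^1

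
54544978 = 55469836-924858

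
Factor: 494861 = 53^1 *9337^1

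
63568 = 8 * 7946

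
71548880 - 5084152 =66464728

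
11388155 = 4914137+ 6474018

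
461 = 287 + 174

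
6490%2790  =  910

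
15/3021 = 5/1007 = 0.00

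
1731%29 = 20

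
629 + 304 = 933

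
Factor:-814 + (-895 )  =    -  1709 = -  1709^1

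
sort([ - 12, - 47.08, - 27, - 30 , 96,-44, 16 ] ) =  [ - 47.08, - 44,  -  30, - 27, - 12,16, 96 ] 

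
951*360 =342360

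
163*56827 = 9262801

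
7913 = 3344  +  4569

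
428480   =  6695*64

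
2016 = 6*336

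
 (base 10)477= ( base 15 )21C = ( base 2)111011101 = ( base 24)JL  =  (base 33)ef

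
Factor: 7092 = 2^2 * 3^2 * 197^1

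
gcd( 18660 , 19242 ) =6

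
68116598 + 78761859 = 146878457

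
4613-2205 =2408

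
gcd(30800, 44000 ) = 4400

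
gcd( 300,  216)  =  12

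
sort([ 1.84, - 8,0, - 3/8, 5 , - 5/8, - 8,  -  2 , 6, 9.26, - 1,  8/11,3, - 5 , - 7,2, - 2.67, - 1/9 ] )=[ - 8, - 8,-7, - 5, - 2.67, - 2, - 1, - 5/8, - 3/8, - 1/9 , 0,8/11,1.84,2,3,5, 6, 9.26]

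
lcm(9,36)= 36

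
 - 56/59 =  - 1 + 3/59 = - 0.95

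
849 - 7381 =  -6532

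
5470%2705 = 60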